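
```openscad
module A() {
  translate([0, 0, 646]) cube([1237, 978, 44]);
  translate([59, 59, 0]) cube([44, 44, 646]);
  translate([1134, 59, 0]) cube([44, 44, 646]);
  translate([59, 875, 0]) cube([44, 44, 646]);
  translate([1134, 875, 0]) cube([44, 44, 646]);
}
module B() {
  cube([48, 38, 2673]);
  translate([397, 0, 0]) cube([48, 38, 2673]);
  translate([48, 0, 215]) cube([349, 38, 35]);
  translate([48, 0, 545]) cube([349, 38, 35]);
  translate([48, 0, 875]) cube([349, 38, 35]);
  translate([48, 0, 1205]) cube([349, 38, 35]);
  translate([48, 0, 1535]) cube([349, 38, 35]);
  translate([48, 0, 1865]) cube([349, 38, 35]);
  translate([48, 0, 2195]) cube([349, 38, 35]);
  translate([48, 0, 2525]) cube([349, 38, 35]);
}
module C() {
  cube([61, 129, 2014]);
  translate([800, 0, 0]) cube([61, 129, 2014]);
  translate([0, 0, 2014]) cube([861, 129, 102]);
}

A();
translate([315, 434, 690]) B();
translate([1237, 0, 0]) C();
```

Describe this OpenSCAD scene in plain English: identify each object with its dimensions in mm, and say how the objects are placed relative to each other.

A is a rectangular dining table. The top is 1237×978×44 mm with its upper surface at z = 690 mm. It stands on four 44×44 mm square legs, each inset 59 mm from the nearest pair of top edges, running from the floor to the underside of the top.

B is a straight ladder. Two 48×38 mm vertical rails, 2673 mm tall, stand 445 mm apart (outside-to-outside) with their front faces coplanar on the −y side. 8 rungs, each 38 mm deep and 35 mm tall, span between the inner faces of the rails, front faces flush with the rails. The lowest rung's underside is at z = 215 mm and rungs are spaced 330 mm apart (underside to underside).

C is a door frame. The clear opening is 739 mm wide and 2014 mm high. Two 61 mm wide jambs, 129 mm deep, stand either side of the opening from the floor to the top of the opening. A 102 mm thick head sits across the top of both jambs, spanning the full outside width of the frame.

The ladder is on top of the table. The door frame is against the table's +x side, with their −y faces flush.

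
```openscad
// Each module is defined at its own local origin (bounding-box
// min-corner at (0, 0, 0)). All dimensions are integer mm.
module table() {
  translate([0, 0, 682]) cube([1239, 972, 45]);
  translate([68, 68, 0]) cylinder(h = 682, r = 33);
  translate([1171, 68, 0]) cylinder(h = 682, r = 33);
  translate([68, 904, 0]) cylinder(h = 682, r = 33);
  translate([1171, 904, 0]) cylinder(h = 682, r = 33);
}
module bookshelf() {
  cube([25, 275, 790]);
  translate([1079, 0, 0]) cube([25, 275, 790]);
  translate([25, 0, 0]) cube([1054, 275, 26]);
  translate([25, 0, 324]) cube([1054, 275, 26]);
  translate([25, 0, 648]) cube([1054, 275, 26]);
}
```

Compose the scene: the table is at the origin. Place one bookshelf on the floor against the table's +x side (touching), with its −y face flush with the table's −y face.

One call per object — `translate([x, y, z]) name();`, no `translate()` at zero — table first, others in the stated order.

table();
translate([1239, 0, 0]) bookshelf();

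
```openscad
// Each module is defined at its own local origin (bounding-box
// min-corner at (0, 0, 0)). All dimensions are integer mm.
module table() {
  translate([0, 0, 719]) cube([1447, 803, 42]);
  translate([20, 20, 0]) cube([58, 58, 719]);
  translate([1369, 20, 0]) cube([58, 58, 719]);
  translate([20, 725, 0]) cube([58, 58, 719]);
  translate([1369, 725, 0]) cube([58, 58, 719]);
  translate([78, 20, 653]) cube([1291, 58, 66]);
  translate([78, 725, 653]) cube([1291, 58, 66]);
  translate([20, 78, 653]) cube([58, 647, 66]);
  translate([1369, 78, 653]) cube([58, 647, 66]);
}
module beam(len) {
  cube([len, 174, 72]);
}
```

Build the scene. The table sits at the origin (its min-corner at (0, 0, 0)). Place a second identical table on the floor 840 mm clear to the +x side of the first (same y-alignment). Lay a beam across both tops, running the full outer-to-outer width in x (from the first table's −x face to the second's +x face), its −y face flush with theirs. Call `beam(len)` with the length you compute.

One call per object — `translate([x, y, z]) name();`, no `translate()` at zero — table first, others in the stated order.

table();
translate([2287, 0, 0]) table();
translate([0, 0, 761]) beam(3734);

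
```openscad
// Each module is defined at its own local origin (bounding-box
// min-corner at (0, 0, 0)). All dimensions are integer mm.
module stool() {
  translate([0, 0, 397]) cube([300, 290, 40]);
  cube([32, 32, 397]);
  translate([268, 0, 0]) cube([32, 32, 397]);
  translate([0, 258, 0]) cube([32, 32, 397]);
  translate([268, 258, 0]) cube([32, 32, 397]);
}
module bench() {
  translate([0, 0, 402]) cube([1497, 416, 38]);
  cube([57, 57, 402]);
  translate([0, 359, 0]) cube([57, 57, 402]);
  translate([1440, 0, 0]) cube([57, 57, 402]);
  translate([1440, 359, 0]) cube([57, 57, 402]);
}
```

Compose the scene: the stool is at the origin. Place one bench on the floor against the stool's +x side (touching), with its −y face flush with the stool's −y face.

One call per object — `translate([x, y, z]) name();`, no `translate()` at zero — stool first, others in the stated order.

stool();
translate([300, 0, 0]) bench();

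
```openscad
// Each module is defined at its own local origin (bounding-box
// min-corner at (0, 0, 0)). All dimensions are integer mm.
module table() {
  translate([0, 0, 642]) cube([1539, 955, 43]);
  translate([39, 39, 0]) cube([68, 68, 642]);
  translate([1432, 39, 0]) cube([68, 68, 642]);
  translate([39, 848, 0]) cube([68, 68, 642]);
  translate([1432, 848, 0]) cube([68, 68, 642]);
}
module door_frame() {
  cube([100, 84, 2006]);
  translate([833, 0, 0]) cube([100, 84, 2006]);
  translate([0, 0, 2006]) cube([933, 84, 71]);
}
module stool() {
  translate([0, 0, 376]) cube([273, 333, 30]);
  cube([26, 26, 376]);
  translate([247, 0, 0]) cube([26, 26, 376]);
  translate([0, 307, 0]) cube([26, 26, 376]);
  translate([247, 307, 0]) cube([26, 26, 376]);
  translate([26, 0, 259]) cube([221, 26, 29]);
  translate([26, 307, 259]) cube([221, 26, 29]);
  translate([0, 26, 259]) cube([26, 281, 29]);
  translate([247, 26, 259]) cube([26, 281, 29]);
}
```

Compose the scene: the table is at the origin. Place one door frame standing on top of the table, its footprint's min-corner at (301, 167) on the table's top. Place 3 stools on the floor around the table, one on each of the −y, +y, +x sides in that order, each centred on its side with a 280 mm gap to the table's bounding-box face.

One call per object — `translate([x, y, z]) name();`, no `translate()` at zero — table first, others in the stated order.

table();
translate([301, 167, 685]) door_frame();
translate([633, -613, 0]) stool();
translate([633, 1235, 0]) stool();
translate([1819, 311, 0]) stool();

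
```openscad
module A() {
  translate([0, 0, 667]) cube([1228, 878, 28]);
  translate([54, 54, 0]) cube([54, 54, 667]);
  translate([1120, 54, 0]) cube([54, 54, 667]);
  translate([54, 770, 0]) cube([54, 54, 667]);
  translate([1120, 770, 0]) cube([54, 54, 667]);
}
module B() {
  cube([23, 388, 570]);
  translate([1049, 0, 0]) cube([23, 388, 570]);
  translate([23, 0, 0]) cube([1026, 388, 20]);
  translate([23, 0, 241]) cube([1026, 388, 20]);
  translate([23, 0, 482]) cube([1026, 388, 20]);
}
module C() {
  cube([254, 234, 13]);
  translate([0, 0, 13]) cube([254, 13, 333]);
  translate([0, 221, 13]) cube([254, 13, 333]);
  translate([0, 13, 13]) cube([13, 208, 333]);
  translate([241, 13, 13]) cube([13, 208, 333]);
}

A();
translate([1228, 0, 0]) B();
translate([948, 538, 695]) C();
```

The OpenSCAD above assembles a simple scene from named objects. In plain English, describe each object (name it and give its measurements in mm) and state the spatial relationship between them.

A is a table: top 1228 mm (x) × 878 mm (y), 28 mm thick, upper face at z = 695 mm, on four 54×54 mm square legs, each inset 54 mm from the nearest pair of top edges, running from z = 0 to the bottom of the top.

B is a bookshelf 1072 mm wide overall, 388 mm deep and 570 mm tall. The two sides are 23 mm thick vertical panels. 3 horizontal shelves of 20 mm thickness span between the inner faces of the sides; the lowest shelf sits on the floor and shelves are stacked with a clear vertical gap of 221 mm between each pair.

C is an open-topped rectangular box: outside dimensions 254×234×346 mm, with a uniform wall and base thickness of 13 mm. The base is a full 254×234 slab on the floor; four walls sit on top of the base. The front and back walls (the −y and +y sides) span the full width; the two side walls fit between them.

The bookshelf is against the table's +x side, with their −y faces flush. The open box is on top of the table.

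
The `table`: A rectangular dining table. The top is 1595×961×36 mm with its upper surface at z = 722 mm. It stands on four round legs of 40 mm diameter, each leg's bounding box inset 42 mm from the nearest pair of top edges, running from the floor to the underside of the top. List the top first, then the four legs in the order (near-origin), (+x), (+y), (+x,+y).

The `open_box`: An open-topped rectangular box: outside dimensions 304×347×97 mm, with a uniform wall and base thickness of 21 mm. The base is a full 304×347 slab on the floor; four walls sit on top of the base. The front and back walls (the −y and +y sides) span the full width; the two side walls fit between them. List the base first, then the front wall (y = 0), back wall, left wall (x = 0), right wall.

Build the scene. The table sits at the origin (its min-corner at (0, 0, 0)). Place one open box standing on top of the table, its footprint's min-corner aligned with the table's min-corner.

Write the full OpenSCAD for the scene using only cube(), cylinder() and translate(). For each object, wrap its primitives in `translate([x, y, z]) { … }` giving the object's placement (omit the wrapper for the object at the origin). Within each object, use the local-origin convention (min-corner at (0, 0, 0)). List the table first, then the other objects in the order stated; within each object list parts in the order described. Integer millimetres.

translate([0, 0, 686]) cube([1595, 961, 36]);
translate([62, 62, 0]) cylinder(h = 686, r = 20);
translate([1533, 62, 0]) cylinder(h = 686, r = 20);
translate([62, 899, 0]) cylinder(h = 686, r = 20);
translate([1533, 899, 0]) cylinder(h = 686, r = 20);
translate([0, 0, 722]) {
  cube([304, 347, 21]);
  translate([0, 0, 21]) cube([304, 21, 76]);
  translate([0, 326, 21]) cube([304, 21, 76]);
  translate([0, 21, 21]) cube([21, 305, 76]);
  translate([283, 21, 21]) cube([21, 305, 76]);
}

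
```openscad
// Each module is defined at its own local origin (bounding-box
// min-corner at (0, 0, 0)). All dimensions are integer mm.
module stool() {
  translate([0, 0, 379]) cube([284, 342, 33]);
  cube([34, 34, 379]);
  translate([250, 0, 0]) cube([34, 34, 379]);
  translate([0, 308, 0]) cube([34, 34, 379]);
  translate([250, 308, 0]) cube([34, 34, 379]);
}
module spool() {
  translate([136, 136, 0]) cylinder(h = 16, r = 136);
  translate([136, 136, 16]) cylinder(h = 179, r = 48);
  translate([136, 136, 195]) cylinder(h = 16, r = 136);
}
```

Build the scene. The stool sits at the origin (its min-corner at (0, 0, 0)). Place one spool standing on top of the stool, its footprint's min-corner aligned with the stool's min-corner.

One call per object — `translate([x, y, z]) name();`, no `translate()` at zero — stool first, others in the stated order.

stool();
translate([0, 0, 412]) spool();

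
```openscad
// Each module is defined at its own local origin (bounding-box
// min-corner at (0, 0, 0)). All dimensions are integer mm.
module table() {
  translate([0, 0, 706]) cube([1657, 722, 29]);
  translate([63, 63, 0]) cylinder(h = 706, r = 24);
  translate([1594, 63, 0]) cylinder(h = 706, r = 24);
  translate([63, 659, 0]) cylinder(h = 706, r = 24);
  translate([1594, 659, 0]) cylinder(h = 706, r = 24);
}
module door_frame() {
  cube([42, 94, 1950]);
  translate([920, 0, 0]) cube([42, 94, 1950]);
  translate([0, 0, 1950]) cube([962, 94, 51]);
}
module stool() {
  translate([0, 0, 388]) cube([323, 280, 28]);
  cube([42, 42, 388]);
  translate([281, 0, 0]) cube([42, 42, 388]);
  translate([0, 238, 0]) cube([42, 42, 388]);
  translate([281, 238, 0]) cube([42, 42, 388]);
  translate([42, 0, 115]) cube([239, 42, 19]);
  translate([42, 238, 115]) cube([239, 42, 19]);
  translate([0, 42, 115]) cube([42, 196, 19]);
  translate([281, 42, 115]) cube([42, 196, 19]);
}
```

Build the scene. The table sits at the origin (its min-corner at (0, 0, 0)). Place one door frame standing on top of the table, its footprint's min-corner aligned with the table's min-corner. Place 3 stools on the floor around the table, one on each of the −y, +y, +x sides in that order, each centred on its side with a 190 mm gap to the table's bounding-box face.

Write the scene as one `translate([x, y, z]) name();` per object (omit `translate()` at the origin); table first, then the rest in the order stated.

table();
translate([0, 0, 735]) door_frame();
translate([667, -470, 0]) stool();
translate([667, 912, 0]) stool();
translate([1847, 221, 0]) stool();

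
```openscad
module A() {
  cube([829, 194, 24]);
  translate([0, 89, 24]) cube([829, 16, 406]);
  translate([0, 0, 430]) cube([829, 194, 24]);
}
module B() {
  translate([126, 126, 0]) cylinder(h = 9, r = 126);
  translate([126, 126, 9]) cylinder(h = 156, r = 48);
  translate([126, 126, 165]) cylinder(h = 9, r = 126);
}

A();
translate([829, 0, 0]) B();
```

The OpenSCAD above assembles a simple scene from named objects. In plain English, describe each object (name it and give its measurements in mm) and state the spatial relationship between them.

A is an I-beam lying along x, 829 mm long. Overall section height 454 mm. Two flanges 194 mm wide (y) and 24 mm thick, one on the floor and one at the top; a web 16 mm thick runs between them, centred on the flange width.

B is a spool: two coaxial disc flanges of radius 126 mm and thickness 9 mm, joined by a core cylinder of radius 48 mm and height 156 mm. The lower flange rests on z = 0 and the three cylinders share a vertical axis.

The spool is against the I-beam's +x side, with their −y faces flush.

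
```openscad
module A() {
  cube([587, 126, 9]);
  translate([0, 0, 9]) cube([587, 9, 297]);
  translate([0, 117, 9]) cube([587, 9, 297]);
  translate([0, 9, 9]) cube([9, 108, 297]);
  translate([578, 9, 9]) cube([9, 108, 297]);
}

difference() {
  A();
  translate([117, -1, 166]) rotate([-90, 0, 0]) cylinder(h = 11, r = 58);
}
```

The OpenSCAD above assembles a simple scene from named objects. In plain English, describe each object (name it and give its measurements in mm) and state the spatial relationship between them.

A is an open storage box with external size 587×126×306 mm and wall thickness 9 mm (the base is also 9 mm thick). The base covers the whole footprint; the four walls stand on the base, with the y-facing walls full-width and the x-facing walls fitting between their inner faces.

The open box has a circular hole of radius 58 mm through its front wall, centred at (x = 117, z = 166).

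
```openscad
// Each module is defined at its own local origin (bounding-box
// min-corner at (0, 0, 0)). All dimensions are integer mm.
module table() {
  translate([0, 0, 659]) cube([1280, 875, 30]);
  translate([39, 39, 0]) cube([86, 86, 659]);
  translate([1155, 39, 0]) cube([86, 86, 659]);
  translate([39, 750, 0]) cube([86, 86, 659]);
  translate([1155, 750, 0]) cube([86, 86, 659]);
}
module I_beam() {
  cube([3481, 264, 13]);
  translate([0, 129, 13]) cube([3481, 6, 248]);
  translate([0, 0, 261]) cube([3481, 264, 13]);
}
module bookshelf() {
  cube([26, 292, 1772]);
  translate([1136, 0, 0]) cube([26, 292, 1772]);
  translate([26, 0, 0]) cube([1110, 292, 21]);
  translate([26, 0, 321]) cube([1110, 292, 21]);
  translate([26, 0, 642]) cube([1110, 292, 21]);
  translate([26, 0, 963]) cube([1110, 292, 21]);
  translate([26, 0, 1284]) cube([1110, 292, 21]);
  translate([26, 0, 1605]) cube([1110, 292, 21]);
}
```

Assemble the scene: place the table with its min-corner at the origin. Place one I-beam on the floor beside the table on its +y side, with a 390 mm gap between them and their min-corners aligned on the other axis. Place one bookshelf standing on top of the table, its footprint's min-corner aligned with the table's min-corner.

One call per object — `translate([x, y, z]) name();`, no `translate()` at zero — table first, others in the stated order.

table();
translate([0, 1265, 0]) I_beam();
translate([0, 0, 689]) bookshelf();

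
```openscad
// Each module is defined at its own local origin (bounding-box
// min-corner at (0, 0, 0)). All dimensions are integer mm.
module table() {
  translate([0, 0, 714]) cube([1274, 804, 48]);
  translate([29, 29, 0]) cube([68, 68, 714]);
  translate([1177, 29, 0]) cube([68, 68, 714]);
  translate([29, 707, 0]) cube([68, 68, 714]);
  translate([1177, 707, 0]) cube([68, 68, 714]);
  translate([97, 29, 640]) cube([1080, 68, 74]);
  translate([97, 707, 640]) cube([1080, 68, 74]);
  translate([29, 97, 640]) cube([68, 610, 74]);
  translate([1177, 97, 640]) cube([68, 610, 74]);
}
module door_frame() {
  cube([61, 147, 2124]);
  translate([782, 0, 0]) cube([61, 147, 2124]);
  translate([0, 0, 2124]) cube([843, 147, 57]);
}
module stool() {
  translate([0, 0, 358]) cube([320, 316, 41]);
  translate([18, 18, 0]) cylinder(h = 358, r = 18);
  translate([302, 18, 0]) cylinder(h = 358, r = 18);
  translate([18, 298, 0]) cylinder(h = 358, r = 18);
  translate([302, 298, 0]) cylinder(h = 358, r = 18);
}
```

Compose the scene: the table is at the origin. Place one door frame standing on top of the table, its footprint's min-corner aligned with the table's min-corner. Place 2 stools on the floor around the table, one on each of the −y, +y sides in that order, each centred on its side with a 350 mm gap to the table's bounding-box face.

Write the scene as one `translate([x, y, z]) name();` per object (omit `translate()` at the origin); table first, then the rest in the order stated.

table();
translate([0, 0, 762]) door_frame();
translate([477, -666, 0]) stool();
translate([477, 1154, 0]) stool();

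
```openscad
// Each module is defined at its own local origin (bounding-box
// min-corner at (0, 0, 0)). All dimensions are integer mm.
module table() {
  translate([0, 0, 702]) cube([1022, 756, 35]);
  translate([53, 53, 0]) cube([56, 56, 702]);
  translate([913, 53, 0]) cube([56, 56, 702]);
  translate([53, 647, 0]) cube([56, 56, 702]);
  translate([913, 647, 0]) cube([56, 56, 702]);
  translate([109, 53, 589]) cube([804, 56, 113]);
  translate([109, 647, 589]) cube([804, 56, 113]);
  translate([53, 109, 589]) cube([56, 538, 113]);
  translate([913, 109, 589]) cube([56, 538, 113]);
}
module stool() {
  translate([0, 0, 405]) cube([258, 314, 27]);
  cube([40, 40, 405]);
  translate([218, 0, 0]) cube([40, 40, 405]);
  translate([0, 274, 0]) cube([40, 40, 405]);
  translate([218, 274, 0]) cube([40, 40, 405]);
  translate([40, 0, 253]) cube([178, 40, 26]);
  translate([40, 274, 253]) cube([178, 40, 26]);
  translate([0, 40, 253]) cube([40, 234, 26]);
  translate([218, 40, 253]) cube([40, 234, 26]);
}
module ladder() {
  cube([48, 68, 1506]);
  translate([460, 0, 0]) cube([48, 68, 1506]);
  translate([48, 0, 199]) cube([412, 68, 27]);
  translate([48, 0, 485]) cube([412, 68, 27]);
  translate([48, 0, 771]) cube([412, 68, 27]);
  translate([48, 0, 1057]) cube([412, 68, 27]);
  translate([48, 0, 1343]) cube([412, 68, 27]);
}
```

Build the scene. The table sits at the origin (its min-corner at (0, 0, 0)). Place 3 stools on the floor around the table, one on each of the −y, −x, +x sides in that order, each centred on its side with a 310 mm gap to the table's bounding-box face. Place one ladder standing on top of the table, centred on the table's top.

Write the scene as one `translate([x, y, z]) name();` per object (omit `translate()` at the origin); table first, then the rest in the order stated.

table();
translate([382, -624, 0]) stool();
translate([-568, 221, 0]) stool();
translate([1332, 221, 0]) stool();
translate([257, 344, 737]) ladder();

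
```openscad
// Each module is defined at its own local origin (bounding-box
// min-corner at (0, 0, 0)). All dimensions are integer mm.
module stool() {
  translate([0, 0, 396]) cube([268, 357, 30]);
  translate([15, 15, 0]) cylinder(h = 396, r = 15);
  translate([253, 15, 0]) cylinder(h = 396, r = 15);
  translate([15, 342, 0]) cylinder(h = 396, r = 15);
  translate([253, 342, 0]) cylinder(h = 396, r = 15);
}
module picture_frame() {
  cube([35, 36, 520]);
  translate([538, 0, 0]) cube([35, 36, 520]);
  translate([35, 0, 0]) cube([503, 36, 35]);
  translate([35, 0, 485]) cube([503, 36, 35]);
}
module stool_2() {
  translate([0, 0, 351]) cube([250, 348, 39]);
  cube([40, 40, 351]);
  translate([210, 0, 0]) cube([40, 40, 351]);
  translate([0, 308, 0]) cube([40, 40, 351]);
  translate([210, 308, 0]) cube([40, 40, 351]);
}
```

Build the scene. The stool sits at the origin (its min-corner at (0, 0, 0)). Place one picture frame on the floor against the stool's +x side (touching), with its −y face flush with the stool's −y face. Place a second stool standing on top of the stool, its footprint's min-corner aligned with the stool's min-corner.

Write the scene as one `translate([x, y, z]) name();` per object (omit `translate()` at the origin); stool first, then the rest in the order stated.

stool();
translate([268, 0, 0]) picture_frame();
translate([0, 0, 426]) stool_2();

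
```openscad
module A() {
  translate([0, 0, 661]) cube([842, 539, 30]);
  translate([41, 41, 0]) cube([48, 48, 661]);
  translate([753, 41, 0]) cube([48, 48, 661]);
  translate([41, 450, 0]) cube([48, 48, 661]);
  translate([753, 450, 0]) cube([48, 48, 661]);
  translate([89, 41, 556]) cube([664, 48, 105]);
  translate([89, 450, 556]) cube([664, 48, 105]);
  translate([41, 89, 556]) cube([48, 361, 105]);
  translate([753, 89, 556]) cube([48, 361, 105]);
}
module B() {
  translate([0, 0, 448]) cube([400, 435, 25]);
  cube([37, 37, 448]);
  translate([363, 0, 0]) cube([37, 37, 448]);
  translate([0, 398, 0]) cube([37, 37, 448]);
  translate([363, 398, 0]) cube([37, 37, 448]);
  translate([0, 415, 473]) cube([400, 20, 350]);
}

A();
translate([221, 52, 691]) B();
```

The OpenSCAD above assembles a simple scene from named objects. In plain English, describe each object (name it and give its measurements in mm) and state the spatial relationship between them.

A is a table with a 842×539 mm rectangular top, 30 mm thick, top surface at z = 691 mm, supported by four 48×48 mm square legs, each inset 41 mm from the nearest pair of top edges, running from the floor. Four apron rails, 48 mm thick and 105 mm tall, run between adjacent legs with their top edges flush with the underside of the top and their outer faces flush with the legs' outer faces.

B is a chair: 400×435 mm seat, 25 mm thick, top at z = 473 mm, on four 37 mm square corner legs flush with the seat edges. A 20 mm thick backrest slab spans the full seat width, extending 350 mm above the seat top, its back face flush with the seat's +y edge.

The chair is on top of the table, centred.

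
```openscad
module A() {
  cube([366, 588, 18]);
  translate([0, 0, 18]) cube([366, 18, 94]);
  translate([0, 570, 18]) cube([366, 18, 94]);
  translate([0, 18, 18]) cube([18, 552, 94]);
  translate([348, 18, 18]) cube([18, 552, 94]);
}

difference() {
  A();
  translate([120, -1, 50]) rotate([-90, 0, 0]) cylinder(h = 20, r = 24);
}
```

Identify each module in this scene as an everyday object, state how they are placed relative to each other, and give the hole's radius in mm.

A is an open box. The open box has a circular hole through its front wall. The hole's radius is 24 mm.

The subtracted cylinder has r = 24 mm.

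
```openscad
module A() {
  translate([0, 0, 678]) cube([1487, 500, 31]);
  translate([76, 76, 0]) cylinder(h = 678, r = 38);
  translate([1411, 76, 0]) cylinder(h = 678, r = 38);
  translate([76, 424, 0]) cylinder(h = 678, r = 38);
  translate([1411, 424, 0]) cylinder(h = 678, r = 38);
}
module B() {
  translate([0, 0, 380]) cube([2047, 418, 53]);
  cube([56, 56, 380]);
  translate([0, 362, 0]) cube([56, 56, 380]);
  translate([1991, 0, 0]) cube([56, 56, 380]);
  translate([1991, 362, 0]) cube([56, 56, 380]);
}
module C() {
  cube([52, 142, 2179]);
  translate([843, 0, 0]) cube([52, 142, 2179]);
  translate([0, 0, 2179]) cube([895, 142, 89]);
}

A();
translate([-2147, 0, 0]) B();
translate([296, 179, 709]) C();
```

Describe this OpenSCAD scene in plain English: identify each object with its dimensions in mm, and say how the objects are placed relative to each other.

A is a rectangular dining table. The top is 1487×500×31 mm with its upper surface at z = 709 mm. It stands on four round legs of 76 mm diameter, each leg's bounding box inset 38 mm from the nearest pair of top edges, running from the floor to the underside of the top.

B is a bench: a 2047×418 mm seat slab, 53 mm thick, top at z = 433 mm, on four 56×56 mm square legs flush with the seat corners and standing on z = 0.

C is a rectangular door frame: two vertical jambs of 52×142 mm section, 2179 mm tall, with a clear opening 791 mm wide between their inner faces. A header 89 mm tall and 142 mm deep lies on top of the jambs and spans the full outside width.

The bench is on the floor beside the table on its −x side. The door frame is on top of the table, centred.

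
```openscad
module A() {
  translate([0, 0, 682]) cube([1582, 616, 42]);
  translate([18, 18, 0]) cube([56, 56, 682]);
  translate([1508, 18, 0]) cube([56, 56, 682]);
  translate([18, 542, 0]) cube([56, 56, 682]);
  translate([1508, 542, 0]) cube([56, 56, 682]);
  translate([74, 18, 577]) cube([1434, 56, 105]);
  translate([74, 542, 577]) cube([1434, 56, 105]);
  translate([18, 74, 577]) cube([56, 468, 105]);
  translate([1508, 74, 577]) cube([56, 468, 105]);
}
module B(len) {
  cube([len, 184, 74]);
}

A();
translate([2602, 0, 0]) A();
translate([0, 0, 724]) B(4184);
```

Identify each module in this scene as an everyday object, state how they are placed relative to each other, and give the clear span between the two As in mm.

A is a table. B is a beam. A beam spans the tops of two tables. The clear span between the two tables is 1020 mm.

Second table starts at x = 2602; first ends at x = 1582; clear span = 2602 − 1582 = 1020 mm.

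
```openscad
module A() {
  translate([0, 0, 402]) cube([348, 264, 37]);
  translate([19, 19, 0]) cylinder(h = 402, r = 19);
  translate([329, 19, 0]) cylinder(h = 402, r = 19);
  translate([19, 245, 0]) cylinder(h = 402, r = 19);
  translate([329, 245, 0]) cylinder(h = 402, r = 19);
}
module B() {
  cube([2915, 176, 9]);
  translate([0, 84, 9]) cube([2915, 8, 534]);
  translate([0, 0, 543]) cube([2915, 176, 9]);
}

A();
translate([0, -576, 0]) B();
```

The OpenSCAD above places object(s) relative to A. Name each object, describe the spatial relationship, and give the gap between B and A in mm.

A is a stool. B is an I-beam. The I-beam is on the floor beside the stool on its −y side. The gap between the I-beam and the stool is 400 mm.

The I-beam's nearest face is 400 mm from the stool's −y face.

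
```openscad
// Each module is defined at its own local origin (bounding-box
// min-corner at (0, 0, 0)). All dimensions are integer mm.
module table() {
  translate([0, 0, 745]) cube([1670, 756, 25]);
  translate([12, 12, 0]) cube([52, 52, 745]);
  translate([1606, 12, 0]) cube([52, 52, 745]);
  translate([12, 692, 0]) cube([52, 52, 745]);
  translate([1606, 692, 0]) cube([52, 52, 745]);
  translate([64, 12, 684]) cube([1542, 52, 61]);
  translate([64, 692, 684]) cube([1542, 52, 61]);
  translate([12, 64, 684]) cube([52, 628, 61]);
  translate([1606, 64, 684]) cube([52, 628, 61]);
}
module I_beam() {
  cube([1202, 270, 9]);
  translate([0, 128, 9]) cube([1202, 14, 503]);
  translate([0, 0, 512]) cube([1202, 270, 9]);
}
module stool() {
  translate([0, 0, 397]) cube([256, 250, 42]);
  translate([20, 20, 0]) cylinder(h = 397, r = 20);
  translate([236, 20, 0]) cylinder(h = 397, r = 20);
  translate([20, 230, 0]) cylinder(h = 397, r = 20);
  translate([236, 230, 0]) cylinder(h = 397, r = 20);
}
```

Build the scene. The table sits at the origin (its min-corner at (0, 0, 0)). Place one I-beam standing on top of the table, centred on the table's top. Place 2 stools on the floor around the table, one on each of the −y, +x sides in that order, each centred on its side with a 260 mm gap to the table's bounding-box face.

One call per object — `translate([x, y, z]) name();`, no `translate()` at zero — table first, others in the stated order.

table();
translate([234, 243, 770]) I_beam();
translate([707, -510, 0]) stool();
translate([1930, 253, 0]) stool();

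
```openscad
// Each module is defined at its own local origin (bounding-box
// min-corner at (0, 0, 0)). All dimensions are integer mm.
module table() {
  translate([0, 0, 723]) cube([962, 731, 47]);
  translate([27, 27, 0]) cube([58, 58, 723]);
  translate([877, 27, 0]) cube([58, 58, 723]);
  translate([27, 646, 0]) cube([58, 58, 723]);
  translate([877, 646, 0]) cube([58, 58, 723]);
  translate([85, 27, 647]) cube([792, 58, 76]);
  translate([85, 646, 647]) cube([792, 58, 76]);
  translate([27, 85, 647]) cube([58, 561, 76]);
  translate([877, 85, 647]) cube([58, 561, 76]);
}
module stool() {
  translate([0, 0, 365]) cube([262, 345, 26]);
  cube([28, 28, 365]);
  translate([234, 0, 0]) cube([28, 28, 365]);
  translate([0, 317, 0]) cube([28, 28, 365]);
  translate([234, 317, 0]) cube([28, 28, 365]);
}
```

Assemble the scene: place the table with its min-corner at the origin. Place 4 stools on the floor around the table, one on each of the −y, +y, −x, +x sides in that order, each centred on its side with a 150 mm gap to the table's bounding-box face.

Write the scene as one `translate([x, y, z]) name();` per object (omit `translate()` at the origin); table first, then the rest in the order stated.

table();
translate([350, -495, 0]) stool();
translate([350, 881, 0]) stool();
translate([-412, 193, 0]) stool();
translate([1112, 193, 0]) stool();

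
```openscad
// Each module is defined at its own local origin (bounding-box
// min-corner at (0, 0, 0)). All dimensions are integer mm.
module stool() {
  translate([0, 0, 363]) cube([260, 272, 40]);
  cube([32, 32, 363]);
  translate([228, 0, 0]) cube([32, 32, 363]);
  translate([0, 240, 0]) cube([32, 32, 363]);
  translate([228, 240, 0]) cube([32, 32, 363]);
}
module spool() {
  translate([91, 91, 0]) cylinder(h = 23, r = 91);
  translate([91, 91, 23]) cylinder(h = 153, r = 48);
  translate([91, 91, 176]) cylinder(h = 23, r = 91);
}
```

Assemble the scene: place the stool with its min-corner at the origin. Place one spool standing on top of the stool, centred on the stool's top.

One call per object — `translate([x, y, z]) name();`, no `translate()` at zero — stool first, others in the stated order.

stool();
translate([39, 45, 403]) spool();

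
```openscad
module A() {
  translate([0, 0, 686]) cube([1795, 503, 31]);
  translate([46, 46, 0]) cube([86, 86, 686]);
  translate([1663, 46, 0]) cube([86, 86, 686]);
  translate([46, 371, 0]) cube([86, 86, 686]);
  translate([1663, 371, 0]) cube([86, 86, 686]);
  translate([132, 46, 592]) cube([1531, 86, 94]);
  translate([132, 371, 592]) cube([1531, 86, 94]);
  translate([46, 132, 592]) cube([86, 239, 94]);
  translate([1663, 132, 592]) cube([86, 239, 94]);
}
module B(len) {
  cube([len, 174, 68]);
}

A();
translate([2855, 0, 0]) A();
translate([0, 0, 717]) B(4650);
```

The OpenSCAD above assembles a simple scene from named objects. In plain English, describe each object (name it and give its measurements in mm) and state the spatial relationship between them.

A is a table: top 1795 mm (x) × 503 mm (y), 31 mm thick, upper face at z = 717 mm, on four 86×86 mm square legs, each inset 46 mm from the nearest pair of top edges, running from z = 0 to the bottom of the top. Four apron rails, 86 mm thick and 94 mm tall, run between adjacent legs with their top edges flush with the underside of the top and their outer faces flush with the legs' outer faces.

B is a rectangular beam 4650 mm long (x), 174 mm deep (y), 68 mm thick (z).

The beam spans the tops of two tables placed 1060 mm apart, resting at z = 717 mm.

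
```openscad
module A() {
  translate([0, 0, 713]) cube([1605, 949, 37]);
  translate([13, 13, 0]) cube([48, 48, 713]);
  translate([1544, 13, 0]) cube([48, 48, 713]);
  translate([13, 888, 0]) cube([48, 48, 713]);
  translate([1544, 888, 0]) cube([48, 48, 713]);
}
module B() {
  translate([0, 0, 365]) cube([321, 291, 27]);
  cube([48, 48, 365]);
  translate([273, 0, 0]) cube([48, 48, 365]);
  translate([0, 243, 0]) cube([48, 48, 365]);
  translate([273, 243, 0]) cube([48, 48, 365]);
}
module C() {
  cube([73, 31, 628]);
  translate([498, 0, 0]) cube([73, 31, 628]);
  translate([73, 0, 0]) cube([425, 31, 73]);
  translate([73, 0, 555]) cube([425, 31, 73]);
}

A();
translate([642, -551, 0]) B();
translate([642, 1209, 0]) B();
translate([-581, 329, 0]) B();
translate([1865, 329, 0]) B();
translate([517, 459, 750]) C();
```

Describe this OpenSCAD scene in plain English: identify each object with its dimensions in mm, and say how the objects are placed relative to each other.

A is a table: top 1605 mm (x) × 949 mm (y), 37 mm thick, upper face at z = 750 mm, on four 48×48 mm square legs, each inset 13 mm from the nearest pair of top edges, running from z = 0 to the bottom of the top.

B is a four-legged stool. The seat is 321×291 mm, 27 mm thick, top at z = 392 mm. It stands on four square legs, each 48×48 mm in cross-section, from z = 0 to the seat underside, each flush with a corner of the seat.

C is a picture frame with a 425×482 mm rectangular opening (x by z) and a uniform 73 mm border on every side. Frame depth is 31 mm along y. It is built from two vertical stiles running the full outside height and two horizontal rails spanning the gap between the stiles.

Four stools sit around the table at the −y, +y, −x, +x sides. The picture frame is on top of the table, centred.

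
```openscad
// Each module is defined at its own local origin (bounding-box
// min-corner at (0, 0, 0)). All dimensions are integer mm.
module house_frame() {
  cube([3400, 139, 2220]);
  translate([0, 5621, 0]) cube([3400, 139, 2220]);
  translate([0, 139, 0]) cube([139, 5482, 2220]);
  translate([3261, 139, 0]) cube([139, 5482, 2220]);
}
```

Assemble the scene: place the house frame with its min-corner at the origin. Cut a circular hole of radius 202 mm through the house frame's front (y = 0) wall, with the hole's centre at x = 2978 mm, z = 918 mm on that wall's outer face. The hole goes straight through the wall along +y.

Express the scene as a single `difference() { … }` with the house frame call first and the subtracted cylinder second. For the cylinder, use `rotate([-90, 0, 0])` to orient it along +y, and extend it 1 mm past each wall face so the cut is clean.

difference() {
  house_frame();
  translate([2978, -1, 918]) rotate([-90, 0, 0]) cylinder(h = 141, r = 202);
}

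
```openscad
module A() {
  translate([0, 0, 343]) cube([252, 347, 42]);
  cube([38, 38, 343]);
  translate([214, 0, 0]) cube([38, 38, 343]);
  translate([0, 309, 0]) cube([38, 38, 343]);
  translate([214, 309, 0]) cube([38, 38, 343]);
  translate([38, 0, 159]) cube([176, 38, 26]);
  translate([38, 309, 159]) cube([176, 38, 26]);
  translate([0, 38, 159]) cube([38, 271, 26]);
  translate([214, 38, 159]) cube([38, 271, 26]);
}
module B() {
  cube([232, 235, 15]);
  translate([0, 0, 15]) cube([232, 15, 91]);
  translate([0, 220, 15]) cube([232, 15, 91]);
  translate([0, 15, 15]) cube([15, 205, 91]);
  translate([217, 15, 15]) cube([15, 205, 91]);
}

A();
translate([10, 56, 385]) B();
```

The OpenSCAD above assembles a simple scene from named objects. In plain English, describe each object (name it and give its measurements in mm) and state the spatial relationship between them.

A is a four-legged stool. The seat is a 252×347×42 mm slab whose top surface is at z = 385 mm; four square legs, each 38×38 mm in cross-section, run from the floor (z = 0) to the underside of the seat, each flush with a corner of the seat. Four stretchers, 38 mm wide and 26 mm tall, connect adjacent legs with their undersides at z = 159 mm, each running between the inner faces of the legs it joins and aligned with the legs' outer faces on the other axis.

B is an open-topped rectangular box: outside dimensions 232×235×106 mm, with a uniform wall and base thickness of 15 mm. The base is a full 232×235 slab on the floor; four walls sit on top of the base. The front and back walls (the −y and +y sides) span the full width; the two side walls fit between them.

The open box is on top of the stool, centred.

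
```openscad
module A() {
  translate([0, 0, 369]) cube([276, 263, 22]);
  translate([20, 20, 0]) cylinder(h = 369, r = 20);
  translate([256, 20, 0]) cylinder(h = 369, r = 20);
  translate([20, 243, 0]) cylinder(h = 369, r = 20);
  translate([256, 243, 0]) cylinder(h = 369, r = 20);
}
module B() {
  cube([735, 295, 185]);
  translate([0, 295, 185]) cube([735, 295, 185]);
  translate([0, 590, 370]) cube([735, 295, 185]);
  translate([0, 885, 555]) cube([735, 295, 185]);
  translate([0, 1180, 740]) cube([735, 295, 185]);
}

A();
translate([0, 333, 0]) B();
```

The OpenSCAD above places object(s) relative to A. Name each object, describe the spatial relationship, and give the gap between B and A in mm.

The staircase's nearest face is 70 mm from the stool's +y face.

A is a stool. B is a staircase. The staircase is on the floor beside the stool on its +y side. The gap between the staircase and the stool is 70 mm.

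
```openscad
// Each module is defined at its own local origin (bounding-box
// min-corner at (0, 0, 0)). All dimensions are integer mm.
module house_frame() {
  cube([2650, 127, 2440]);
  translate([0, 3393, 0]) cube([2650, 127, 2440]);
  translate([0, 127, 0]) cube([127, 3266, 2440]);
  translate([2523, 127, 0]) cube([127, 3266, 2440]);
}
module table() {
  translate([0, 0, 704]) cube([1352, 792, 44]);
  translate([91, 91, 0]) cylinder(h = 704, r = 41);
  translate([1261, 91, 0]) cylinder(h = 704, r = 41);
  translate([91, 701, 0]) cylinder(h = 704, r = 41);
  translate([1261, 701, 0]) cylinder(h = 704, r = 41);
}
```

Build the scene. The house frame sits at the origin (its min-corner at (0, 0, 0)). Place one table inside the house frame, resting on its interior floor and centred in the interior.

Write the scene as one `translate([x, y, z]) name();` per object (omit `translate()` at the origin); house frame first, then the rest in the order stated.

house_frame();
translate([649, 1364, 0]) table();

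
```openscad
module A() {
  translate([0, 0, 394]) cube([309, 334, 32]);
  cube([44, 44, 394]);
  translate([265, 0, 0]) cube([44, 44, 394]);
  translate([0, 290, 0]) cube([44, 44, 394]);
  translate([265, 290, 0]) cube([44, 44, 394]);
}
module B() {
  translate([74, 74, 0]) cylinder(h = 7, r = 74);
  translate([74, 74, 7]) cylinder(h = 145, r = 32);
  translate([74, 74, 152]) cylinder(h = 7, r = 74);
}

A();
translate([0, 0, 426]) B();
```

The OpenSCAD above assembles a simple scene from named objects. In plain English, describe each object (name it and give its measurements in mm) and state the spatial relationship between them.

A is a four-legged stool. The seat is a 309×334×32 mm slab whose top surface is at z = 426 mm; four square legs, each 44×44 mm in cross-section, run from the floor (z = 0) to the underside of the seat, each flush with a corner of the seat.

B is a spool: two coaxial disc flanges of radius 74 mm and thickness 7 mm, joined by a core cylinder of radius 32 mm and height 145 mm. The lower flange rests on z = 0 and the three cylinders share a vertical axis.

The spool is on top of the stool.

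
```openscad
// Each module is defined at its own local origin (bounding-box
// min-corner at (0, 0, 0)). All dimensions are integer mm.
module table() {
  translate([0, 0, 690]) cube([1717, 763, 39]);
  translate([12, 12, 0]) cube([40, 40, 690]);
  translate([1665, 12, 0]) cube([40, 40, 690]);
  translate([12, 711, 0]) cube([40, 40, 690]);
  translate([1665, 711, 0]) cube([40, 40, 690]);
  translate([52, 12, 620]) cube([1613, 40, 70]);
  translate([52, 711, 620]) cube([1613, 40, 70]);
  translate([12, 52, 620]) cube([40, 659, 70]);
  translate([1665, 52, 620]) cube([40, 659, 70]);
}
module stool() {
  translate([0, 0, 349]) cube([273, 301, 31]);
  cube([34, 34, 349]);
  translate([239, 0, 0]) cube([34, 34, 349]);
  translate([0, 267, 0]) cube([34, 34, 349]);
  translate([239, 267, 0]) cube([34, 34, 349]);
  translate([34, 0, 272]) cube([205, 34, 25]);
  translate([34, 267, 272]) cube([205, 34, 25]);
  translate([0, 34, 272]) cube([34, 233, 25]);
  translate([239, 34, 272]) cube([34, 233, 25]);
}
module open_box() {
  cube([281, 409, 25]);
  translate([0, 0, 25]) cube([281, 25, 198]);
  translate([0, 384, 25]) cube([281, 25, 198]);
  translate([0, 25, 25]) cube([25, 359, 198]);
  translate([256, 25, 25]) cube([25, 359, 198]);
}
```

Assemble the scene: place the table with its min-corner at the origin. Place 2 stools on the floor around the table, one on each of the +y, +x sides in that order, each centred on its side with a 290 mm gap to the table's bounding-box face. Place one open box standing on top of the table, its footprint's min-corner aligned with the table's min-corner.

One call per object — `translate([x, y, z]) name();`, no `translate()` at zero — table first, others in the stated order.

table();
translate([722, 1053, 0]) stool();
translate([2007, 231, 0]) stool();
translate([0, 0, 729]) open_box();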